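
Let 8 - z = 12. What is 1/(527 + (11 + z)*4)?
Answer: 1/555 ≈ 0.0018018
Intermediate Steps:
z = -4 (z = 8 - 1*12 = 8 - 12 = -4)
1/(527 + (11 + z)*4) = 1/(527 + (11 - 4)*4) = 1/(527 + 7*4) = 1/(527 + 28) = 1/555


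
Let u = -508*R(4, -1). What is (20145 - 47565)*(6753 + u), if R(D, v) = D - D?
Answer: -185167260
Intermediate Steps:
R(D, v) = 0
u = 0 (u = -508*0 = 0)
(20145 - 47565)*(6753 + u) = (20145 - 47565)*(6753 + 0) = -27420*6753 = -185167260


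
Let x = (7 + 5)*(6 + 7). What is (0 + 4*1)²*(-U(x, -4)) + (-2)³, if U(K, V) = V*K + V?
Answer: 10040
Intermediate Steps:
x = 156 (x = 12*13 = 156)
U(K, V) = V + K*V (U(K, V) = K*V + V = V + K*V)
(0 + 4*1)²*(-U(x, -4)) + (-2)³ = (0 + 4*1)²*(-(-4)*(1 + 156)) + (-2)³ = (0 + 4)²*(-(-4)*157) - 8 = 4²*(-1*(-628)) - 8 = 16*628 - 8 = 10048 - 8 = 10040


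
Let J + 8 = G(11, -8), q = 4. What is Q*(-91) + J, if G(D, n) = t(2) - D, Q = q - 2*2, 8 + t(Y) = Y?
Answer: -25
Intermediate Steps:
t(Y) = -8 + Y
Q = 0 (Q = 4 - 2*2 = 4 - 4 = 0)
G(D, n) = -6 - D (G(D, n) = (-8 + 2) - D = -6 - D)
J = -25 (J = -8 + (-6 - 1*11) = -8 + (-6 - 11) = -8 - 17 = -25)
Q*(-91) + J = 0*(-91) - 25 = 0 - 25 = -25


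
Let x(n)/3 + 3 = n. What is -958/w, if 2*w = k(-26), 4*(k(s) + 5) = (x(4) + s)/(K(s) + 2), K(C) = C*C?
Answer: 5196192/13583 ≈ 382.55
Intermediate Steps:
K(C) = C**2
x(n) = -9 + 3*n
k(s) = -5 + (3 + s)/(4*(2 + s**2)) (k(s) = -5 + (((-9 + 3*4) + s)/(s**2 + 2))/4 = -5 + (((-9 + 12) + s)/(2 + s**2))/4 = -5 + ((3 + s)/(2 + s**2))/4 = -5 + (3 + s)/(4*(2 + s**2)))
w = -13583/5424 (w = ((-37 - 26 - 20*(-26)**2)/(4*(2 + (-26)**2)))/2 = ((-37 - 26 - 20*676)/(4*(2 + 676)))/2 = ((1/4)*(-37 - 26 - 13520)/678)/2 = ((1/4)*(1/678)*(-13583))/2 = (1/2)*(-13583/2712) = -13583/5424 ≈ -2.5042)
-958/w = -958/(-13583/5424) = -958*(-5424/13583) = 5196192/13583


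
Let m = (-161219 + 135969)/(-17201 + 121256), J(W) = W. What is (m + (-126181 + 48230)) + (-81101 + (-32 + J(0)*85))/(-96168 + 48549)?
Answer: -1980715788914/25410231 ≈ -77950.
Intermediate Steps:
m = -5050/20811 (m = -25250/104055 = -25250*1/104055 = -5050/20811 ≈ -0.24266)
(m + (-126181 + 48230)) + (-81101 + (-32 + J(0)*85))/(-96168 + 48549) = (-5050/20811 + (-126181 + 48230)) + (-81101 + (-32 + 0*85))/(-96168 + 48549) = (-5050/20811 - 77951) + (-81101 + (-32 + 0))/(-47619) = -1622243311/20811 + (-81101 - 32)*(-1/47619) = -1622243311/20811 - 81133*(-1/47619) = -1622243311/20811 + 6241/3663 = -1980715788914/25410231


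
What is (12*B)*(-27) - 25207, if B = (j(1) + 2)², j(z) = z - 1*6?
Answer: -28123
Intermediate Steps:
j(z) = -6 + z (j(z) = z - 6 = -6 + z)
B = 9 (B = ((-6 + 1) + 2)² = (-5 + 2)² = (-3)² = 9)
(12*B)*(-27) - 25207 = (12*9)*(-27) - 25207 = 108*(-27) - 25207 = -2916 - 25207 = -28123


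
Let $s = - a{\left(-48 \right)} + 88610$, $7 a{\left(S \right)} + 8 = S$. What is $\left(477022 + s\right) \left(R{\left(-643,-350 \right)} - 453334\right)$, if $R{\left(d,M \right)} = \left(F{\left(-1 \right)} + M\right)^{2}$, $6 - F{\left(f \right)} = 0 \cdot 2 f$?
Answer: $-189488268720$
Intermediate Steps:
$a{\left(S \right)} = - \frac{8}{7} + \frac{S}{7}$
$s = 88618$ ($s = - (- \frac{8}{7} + \frac{1}{7} \left(-48\right)) + 88610 = - (- \frac{8}{7} - \frac{48}{7}) + 88610 = \left(-1\right) \left(-8\right) + 88610 = 8 + 88610 = 88618$)
$F{\left(f \right)} = 6$ ($F{\left(f \right)} = 6 - 0 \cdot 2 f = 6 - 0 f = 6 - 0 = 6 + 0 = 6$)
$R{\left(d,M \right)} = \left(6 + M\right)^{2}$
$\left(477022 + s\right) \left(R{\left(-643,-350 \right)} - 453334\right) = \left(477022 + 88618\right) \left(\left(6 - 350\right)^{2} - 453334\right) = 565640 \left(\left(-344\right)^{2} - 453334\right) = 565640 \left(118336 - 453334\right) = 565640 \left(-334998\right) = -189488268720$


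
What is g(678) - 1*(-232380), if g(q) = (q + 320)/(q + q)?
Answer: 157554139/678 ≈ 2.3238e+5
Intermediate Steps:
g(q) = (320 + q)/(2*q) (g(q) = (320 + q)/((2*q)) = (320 + q)*(1/(2*q)) = (320 + q)/(2*q))
g(678) - 1*(-232380) = (1/2)*(320 + 678)/678 - 1*(-232380) = (1/2)*(1/678)*998 + 232380 = 499/678 + 232380 = 157554139/678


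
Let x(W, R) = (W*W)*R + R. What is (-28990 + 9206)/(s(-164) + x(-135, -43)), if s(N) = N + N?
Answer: 9892/392023 ≈ 0.025233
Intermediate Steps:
x(W, R) = R + R*W² (x(W, R) = W²*R + R = R*W² + R = R + R*W²)
s(N) = 2*N
(-28990 + 9206)/(s(-164) + x(-135, -43)) = (-28990 + 9206)/(2*(-164) - 43*(1 + (-135)²)) = -19784/(-328 - 43*(1 + 18225)) = -19784/(-328 - 43*18226) = -19784/(-328 - 783718) = -19784/(-784046) = -19784*(-1/784046) = 9892/392023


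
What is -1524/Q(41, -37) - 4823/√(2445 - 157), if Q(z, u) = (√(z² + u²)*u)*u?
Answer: -762*√122/417545 - 371*√143/44 ≈ -100.85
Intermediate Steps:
Q(z, u) = u²*√(u² + z²) (Q(z, u) = (√(u² + z²)*u)*u = (u*√(u² + z²))*u = u²*√(u² + z²))
-1524/Q(41, -37) - 4823/√(2445 - 157) = -1524*1/(1369*√((-37)² + 41²)) - 4823/√(2445 - 157) = -1524*1/(1369*√(1369 + 1681)) - 4823*√143/572 = -1524*√122/835090 - 4823*√143/572 = -1524*√122/835090 - 371*√143/44 = -762*√122/417545 - 371*√143/44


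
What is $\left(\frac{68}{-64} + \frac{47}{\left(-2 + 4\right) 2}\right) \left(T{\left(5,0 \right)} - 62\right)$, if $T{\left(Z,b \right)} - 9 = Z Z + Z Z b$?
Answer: $- \frac{1197}{4} \approx -299.25$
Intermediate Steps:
$T{\left(Z,b \right)} = 9 + Z^{2} + b Z^{2}$ ($T{\left(Z,b \right)} = 9 + \left(Z Z + Z Z b\right) = 9 + \left(Z^{2} + Z^{2} b\right) = 9 + \left(Z^{2} + b Z^{2}\right) = 9 + Z^{2} + b Z^{2}$)
$\left(\frac{68}{-64} + \frac{47}{\left(-2 + 4\right) 2}\right) \left(T{\left(5,0 \right)} - 62\right) = \left(\frac{68}{-64} + \frac{47}{\left(-2 + 4\right) 2}\right) \left(\left(9 + 5^{2} + 0 \cdot 5^{2}\right) - 62\right) = \left(68 \left(- \frac{1}{64}\right) + \frac{47}{2 \cdot 2}\right) \left(\left(9 + 25 + 0 \cdot 25\right) - 62\right) = \left(- \frac{17}{16} + \frac{47}{4}\right) \left(\left(9 + 25 + 0\right) - 62\right) = \left(- \frac{17}{16} + 47 \cdot \frac{1}{4}\right) \left(34 - 62\right) = \left(- \frac{17}{16} + \frac{47}{4}\right) \left(-28\right) = \frac{171}{16} \left(-28\right) = - \frac{1197}{4}$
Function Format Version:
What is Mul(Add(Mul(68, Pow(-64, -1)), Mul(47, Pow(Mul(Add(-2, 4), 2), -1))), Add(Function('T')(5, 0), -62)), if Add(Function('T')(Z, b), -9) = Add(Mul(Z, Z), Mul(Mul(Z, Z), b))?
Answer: Rational(-1197, 4) ≈ -299.25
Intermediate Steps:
Function('T')(Z, b) = Add(9, Pow(Z, 2), Mul(b, Pow(Z, 2))) (Function('T')(Z, b) = Add(9, Add(Mul(Z, Z), Mul(Mul(Z, Z), b))) = Add(9, Add(Pow(Z, 2), Mul(Pow(Z, 2), b))) = Add(9, Add(Pow(Z, 2), Mul(b, Pow(Z, 2)))) = Add(9, Pow(Z, 2), Mul(b, Pow(Z, 2))))
Mul(Add(Mul(68, Pow(-64, -1)), Mul(47, Pow(Mul(Add(-2, 4), 2), -1))), Add(Function('T')(5, 0), -62)) = Mul(Add(Mul(68, Pow(-64, -1)), Mul(47, Pow(Mul(Add(-2, 4), 2), -1))), Add(Add(9, Pow(5, 2), Mul(0, Pow(5, 2))), -62)) = Mul(Add(Mul(68, Rational(-1, 64)), Mul(47, Pow(Mul(2, 2), -1))), Add(Add(9, 25, Mul(0, 25)), -62)) = Mul(Add(Rational(-17, 16), Mul(47, Pow(4, -1))), Add(Add(9, 25, 0), -62)) = Mul(Add(Rational(-17, 16), Mul(47, Rational(1, 4))), Add(34, -62)) = Mul(Add(Rational(-17, 16), Rational(47, 4)), -28) = Mul(Rational(171, 16), -28) = Rational(-1197, 4)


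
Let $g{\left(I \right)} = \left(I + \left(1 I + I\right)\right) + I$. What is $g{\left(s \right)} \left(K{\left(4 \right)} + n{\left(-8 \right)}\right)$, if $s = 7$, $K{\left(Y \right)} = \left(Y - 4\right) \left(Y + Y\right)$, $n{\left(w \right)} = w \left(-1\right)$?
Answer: $224$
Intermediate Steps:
$n{\left(w \right)} = - w$
$K{\left(Y \right)} = 2 Y \left(-4 + Y\right)$ ($K{\left(Y \right)} = \left(-4 + Y\right) 2 Y = 2 Y \left(-4 + Y\right)$)
$g{\left(I \right)} = 4 I$ ($g{\left(I \right)} = \left(I + \left(I + I\right)\right) + I = \left(I + 2 I\right) + I = 3 I + I = 4 I$)
$g{\left(s \right)} \left(K{\left(4 \right)} + n{\left(-8 \right)}\right) = 4 \cdot 7 \left(2 \cdot 4 \left(-4 + 4\right) - -8\right) = 28 \left(2 \cdot 4 \cdot 0 + 8\right) = 28 \left(0 + 8\right) = 28 \cdot 8 = 224$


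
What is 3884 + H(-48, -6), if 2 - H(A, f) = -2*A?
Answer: 3790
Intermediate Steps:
H(A, f) = 2 + 2*A (H(A, f) = 2 - (-2)*A = 2 + 2*A)
3884 + H(-48, -6) = 3884 + (2 + 2*(-48)) = 3884 + (2 - 96) = 3884 - 94 = 3790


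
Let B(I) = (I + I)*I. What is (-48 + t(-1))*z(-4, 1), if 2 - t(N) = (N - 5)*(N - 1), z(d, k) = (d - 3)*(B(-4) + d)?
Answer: 11368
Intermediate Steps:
B(I) = 2*I**2 (B(I) = (2*I)*I = 2*I**2)
z(d, k) = (-3 + d)*(32 + d) (z(d, k) = (d - 3)*(2*(-4)**2 + d) = (-3 + d)*(2*16 + d) = (-3 + d)*(32 + d))
t(N) = 2 - (-1 + N)*(-5 + N) (t(N) = 2 - (N - 5)*(N - 1) = 2 - (-5 + N)*(-1 + N) = 2 - (-1 + N)*(-5 + N))
(-48 + t(-1))*z(-4, 1) = (-48 + (-3 - 1*(-1)**2 + 6*(-1)))*(-96 + (-4)**2 + 29*(-4)) = (-48 + (-3 - 1*1 - 6))*(-96 + 16 - 116) = (-48 + (-3 - 1 - 6))*(-196) = (-48 - 10)*(-196) = -58*(-196) = 11368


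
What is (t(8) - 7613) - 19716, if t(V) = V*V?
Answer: -27265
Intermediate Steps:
t(V) = V²
(t(8) - 7613) - 19716 = (8² - 7613) - 19716 = (64 - 7613) - 19716 = -7549 - 19716 = -27265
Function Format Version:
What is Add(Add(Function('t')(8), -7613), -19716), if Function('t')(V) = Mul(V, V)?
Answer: -27265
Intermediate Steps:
Function('t')(V) = Pow(V, 2)
Add(Add(Function('t')(8), -7613), -19716) = Add(Add(Pow(8, 2), -7613), -19716) = Add(Add(64, -7613), -19716) = Add(-7549, -19716) = -27265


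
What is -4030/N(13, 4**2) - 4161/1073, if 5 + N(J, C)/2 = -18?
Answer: 2066392/24679 ≈ 83.731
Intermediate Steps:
N(J, C) = -46 (N(J, C) = -10 + 2*(-18) = -10 - 36 = -46)
-4030/N(13, 4**2) - 4161/1073 = -4030/(-46) - 4161/1073 = -4030*(-1/46) - 4161*1/1073 = 2015/23 - 4161/1073 = 2066392/24679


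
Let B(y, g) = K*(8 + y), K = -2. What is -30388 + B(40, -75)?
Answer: -30484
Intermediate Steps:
B(y, g) = -16 - 2*y (B(y, g) = -2*(8 + y) = -16 - 2*y)
-30388 + B(40, -75) = -30388 + (-16 - 2*40) = -30388 + (-16 - 80) = -30388 - 96 = -30484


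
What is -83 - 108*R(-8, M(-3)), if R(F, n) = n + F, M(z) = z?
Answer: 1105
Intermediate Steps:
R(F, n) = F + n
-83 - 108*R(-8, M(-3)) = -83 - 108*(-8 - 3) = -83 - 108*(-11) = -83 + 1188 = 1105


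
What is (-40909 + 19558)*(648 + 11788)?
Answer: -265521036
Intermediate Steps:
(-40909 + 19558)*(648 + 11788) = -21351*12436 = -265521036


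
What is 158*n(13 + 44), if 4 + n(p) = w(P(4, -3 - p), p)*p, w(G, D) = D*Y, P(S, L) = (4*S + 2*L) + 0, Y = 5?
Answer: 2566078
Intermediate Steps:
P(S, L) = 2*L + 4*S (P(S, L) = (2*L + 4*S) + 0 = 2*L + 4*S)
w(G, D) = 5*D (w(G, D) = D*5 = 5*D)
n(p) = -4 + 5*p**2 (n(p) = -4 + (5*p)*p = -4 + 5*p**2)
158*n(13 + 44) = 158*(-4 + 5*(13 + 44)**2) = 158*(-4 + 5*57**2) = 158*(-4 + 5*3249) = 158*(-4 + 16245) = 158*16241 = 2566078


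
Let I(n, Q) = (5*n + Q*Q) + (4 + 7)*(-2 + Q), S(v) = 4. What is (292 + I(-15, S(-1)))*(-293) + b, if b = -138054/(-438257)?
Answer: -32744233701/438257 ≈ -74715.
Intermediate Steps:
I(n, Q) = -22 + Q² + 5*n + 11*Q (I(n, Q) = (5*n + Q²) + 11*(-2 + Q) = (Q² + 5*n) + (-22 + 11*Q) = -22 + Q² + 5*n + 11*Q)
b = 138054/438257 (b = -138054*(-1/438257) = 138054/438257 ≈ 0.31501)
(292 + I(-15, S(-1)))*(-293) + b = (292 + (-22 + 4² + 5*(-15) + 11*4))*(-293) + 138054/438257 = (292 + (-22 + 16 - 75 + 44))*(-293) + 138054/438257 = (292 - 37)*(-293) + 138054/438257 = 255*(-293) + 138054/438257 = -74715 + 138054/438257 = -32744233701/438257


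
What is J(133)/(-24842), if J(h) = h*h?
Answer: -17689/24842 ≈ -0.71206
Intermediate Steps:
J(h) = h²
J(133)/(-24842) = 133²/(-24842) = 17689*(-1/24842) = -17689/24842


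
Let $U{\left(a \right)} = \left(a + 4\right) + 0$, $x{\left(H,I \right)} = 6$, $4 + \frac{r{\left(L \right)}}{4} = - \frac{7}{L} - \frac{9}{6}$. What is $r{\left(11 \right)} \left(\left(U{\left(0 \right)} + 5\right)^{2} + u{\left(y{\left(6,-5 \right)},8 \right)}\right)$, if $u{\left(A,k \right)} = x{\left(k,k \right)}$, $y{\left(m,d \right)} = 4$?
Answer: $- \frac{23490}{11} \approx -2135.5$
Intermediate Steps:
$r{\left(L \right)} = -22 - \frac{28}{L}$ ($r{\left(L \right)} = -16 + 4 \left(- \frac{7}{L} - \frac{9}{6}\right) = -16 + 4 \left(- \frac{7}{L} - \frac{3}{2}\right) = -16 + 4 \left(- \frac{3}{2} - \frac{7}{L}\right) = -16 - \left(6 + \frac{28}{L}\right) = -22 - \frac{28}{L}$)
$u{\left(A,k \right)} = 6$
$U{\left(a \right)} = 4 + a$ ($U{\left(a \right)} = \left(4 + a\right) + 0 = 4 + a$)
$r{\left(11 \right)} \left(\left(U{\left(0 \right)} + 5\right)^{2} + u{\left(y{\left(6,-5 \right)},8 \right)}\right) = \left(-22 - \frac{28}{11}\right) \left(\left(\left(4 + 0\right) + 5\right)^{2} + 6\right) = \left(-22 - \frac{28}{11}\right) \left(\left(4 + 5\right)^{2} + 6\right) = \left(-22 - \frac{28}{11}\right) \left(9^{2} + 6\right) = - \frac{270 \left(81 + 6\right)}{11} = \left(- \frac{270}{11}\right) 87 = - \frac{23490}{11}$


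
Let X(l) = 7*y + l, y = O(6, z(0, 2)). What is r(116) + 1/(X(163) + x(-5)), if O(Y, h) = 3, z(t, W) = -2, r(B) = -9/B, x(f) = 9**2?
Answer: -2269/30740 ≈ -0.073813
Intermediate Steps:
x(f) = 81
y = 3
X(l) = 21 + l (X(l) = 7*3 + l = 21 + l)
r(116) + 1/(X(163) + x(-5)) = -9/116 + 1/((21 + 163) + 81) = -9*1/116 + 1/(184 + 81) = -9/116 + 1/265 = -2269/30740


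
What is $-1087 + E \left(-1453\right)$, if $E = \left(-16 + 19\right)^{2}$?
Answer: $-14164$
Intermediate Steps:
$E = 9$ ($E = 3^{2} = 9$)
$-1087 + E \left(-1453\right) = -1087 + 9 \left(-1453\right) = -1087 - 13077 = -14164$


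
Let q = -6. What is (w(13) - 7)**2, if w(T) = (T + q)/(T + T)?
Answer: 30625/676 ≈ 45.303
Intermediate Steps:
w(T) = (-6 + T)/(2*T) (w(T) = (T - 6)/(T + T) = (-6 + T)/((2*T)) = (-6 + T)*(1/(2*T)) = (-6 + T)/(2*T))
(w(13) - 7)**2 = ((1/2)*(-6 + 13)/13 - 7)**2 = ((1/2)*(1/13)*7 - 7)**2 = (7/26 - 7)**2 = (-175/26)**2 = 30625/676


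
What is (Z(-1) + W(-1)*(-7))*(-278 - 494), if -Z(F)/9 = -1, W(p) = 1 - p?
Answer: 3860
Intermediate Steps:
Z(F) = 9 (Z(F) = -9*(-1) = 9)
(Z(-1) + W(-1)*(-7))*(-278 - 494) = (9 + (1 - 1*(-1))*(-7))*(-278 - 494) = (9 + (1 + 1)*(-7))*(-772) = (9 + 2*(-7))*(-772) = (9 - 14)*(-772) = -5*(-772) = 3860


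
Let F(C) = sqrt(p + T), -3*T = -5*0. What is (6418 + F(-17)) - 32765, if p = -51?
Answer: -26347 + I*sqrt(51) ≈ -26347.0 + 7.1414*I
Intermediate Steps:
T = 0 (T = -(-5)*0/3 = -1/3*0 = 0)
F(C) = I*sqrt(51) (F(C) = sqrt(-51 + 0) = sqrt(-51) = I*sqrt(51))
(6418 + F(-17)) - 32765 = (6418 + I*sqrt(51)) - 32765 = -26347 + I*sqrt(51)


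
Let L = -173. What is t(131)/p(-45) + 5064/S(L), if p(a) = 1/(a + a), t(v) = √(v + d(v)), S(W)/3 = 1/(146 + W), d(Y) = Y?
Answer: -45576 - 90*√262 ≈ -47033.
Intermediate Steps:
S(W) = 3/(146 + W)
t(v) = √2*√v (t(v) = √(v + v) = √(2*v) = √2*√v)
p(a) = 1/(2*a)
t(131)/p(-45) + 5064/S(L) = (√2*√131)/(((½)/(-45))) + 5064/((3/(146 - 173))) = √262/(((½)*(-1/45))) + 5064/((3/(-27))) = √262/(-1/90) + 5064/((3*(-1/27))) = √262*(-90) + 5064/(-⅑) = -90*√262 + 5064*(-9) = -90*√262 - 45576 = -45576 - 90*√262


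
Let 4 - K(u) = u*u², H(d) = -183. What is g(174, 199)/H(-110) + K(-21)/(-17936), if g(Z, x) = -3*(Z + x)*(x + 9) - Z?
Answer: 1392021747/1094096 ≈ 1272.3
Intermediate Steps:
K(u) = 4 - u³ (K(u) = 4 - u*u² = 4 - u³)
g(Z, x) = -Z - 3*(9 + x)*(Z + x) (g(Z, x) = -3*(Z + x)*(9 + x) - Z = -3*(9 + x)*(Z + x) - Z = -Z - 3*(9 + x)*(Z + x))
g(174, 199)/H(-110) + K(-21)/(-17936) = (-28*174 - 27*199 - 3*199² - 3*174*199)/(-183) + (4 - 1*(-21)³)/(-17936) = (-4872 - 5373 - 3*39601 - 103878)*(-1/183) + (4 - 1*(-9261))*(-1/17936) = (-4872 - 5373 - 118803 - 103878)*(-1/183) + (4 + 9261)*(-1/17936) = -232926*(-1/183) + 9265*(-1/17936) = 77642/61 - 9265/17936 = 1392021747/1094096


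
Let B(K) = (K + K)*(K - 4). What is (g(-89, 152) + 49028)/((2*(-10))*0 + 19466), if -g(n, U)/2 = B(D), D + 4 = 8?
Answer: 24514/9733 ≈ 2.5186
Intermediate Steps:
D = 4 (D = -4 + 8 = 4)
B(K) = 2*K*(-4 + K) (B(K) = (2*K)*(-4 + K) = 2*K*(-4 + K))
g(n, U) = 0 (g(n, U) = -4*4*(-4 + 4) = -4*4*0 = -2*0 = 0)
(g(-89, 152) + 49028)/((2*(-10))*0 + 19466) = (0 + 49028)/((2*(-10))*0 + 19466) = 49028/(-20*0 + 19466) = 49028/(0 + 19466) = 49028/19466 = 49028*(1/19466) = 24514/9733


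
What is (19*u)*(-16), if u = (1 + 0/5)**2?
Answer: -304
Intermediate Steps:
u = 1 (u = (1 + 0*(1/5))**2 = (1 + 0)**2 = 1**2 = 1)
(19*u)*(-16) = (19*1)*(-16) = 19*(-16) = -304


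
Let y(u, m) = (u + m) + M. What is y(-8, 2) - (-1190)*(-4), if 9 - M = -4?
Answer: -4753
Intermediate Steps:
M = 13 (M = 9 - 1*(-4) = 9 + 4 = 13)
y(u, m) = 13 + m + u (y(u, m) = (u + m) + 13 = (m + u) + 13 = 13 + m + u)
y(-8, 2) - (-1190)*(-4) = (13 + 2 - 8) - (-1190)*(-4) = 7 - 119*40 = 7 - 4760 = -4753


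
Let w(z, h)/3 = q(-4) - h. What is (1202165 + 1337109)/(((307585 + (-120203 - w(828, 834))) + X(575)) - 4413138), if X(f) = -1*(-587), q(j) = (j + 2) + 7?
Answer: -1269637/2111341 ≈ -0.60134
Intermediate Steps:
q(j) = 9 + j (q(j) = (2 + j) + 7 = 9 + j)
w(z, h) = 15 - 3*h (w(z, h) = 3*((9 - 4) - h) = 3*(5 - h) = 15 - 3*h)
X(f) = 587
(1202165 + 1337109)/(((307585 + (-120203 - w(828, 834))) + X(575)) - 4413138) = (1202165 + 1337109)/(((307585 + (-120203 - (15 - 3*834))) + 587) - 4413138) = 2539274/(((307585 + (-120203 - (15 - 2502))) + 587) - 4413138) = 2539274/(((307585 + (-120203 - 1*(-2487))) + 587) - 4413138) = 2539274/(((307585 + (-120203 + 2487)) + 587) - 4413138) = 2539274/(((307585 - 117716) + 587) - 4413138) = 2539274/((189869 + 587) - 4413138) = 2539274/(190456 - 4413138) = 2539274/(-4222682) = 2539274*(-1/4222682) = -1269637/2111341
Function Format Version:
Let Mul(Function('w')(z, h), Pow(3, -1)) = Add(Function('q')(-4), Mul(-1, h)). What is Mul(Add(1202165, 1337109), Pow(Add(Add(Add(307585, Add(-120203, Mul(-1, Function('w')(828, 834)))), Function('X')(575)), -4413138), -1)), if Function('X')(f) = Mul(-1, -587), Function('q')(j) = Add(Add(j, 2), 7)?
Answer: Rational(-1269637, 2111341) ≈ -0.60134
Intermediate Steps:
Function('q')(j) = Add(9, j) (Function('q')(j) = Add(Add(2, j), 7) = Add(9, j))
Function('w')(z, h) = Add(15, Mul(-3, h)) (Function('w')(z, h) = Mul(3, Add(Add(9, -4), Mul(-1, h))) = Mul(3, Add(5, Mul(-1, h))) = Add(15, Mul(-3, h)))
Function('X')(f) = 587
Mul(Add(1202165, 1337109), Pow(Add(Add(Add(307585, Add(-120203, Mul(-1, Function('w')(828, 834)))), Function('X')(575)), -4413138), -1)) = Mul(Add(1202165, 1337109), Pow(Add(Add(Add(307585, Add(-120203, Mul(-1, Add(15, Mul(-3, 834))))), 587), -4413138), -1)) = Mul(2539274, Pow(Add(Add(Add(307585, Add(-120203, Mul(-1, Add(15, -2502)))), 587), -4413138), -1)) = Mul(2539274, Pow(Add(Add(Add(307585, Add(-120203, Mul(-1, -2487))), 587), -4413138), -1)) = Mul(2539274, Pow(Add(Add(Add(307585, Add(-120203, 2487)), 587), -4413138), -1)) = Mul(2539274, Pow(Add(Add(Add(307585, -117716), 587), -4413138), -1)) = Mul(2539274, Pow(Add(Add(189869, 587), -4413138), -1)) = Mul(2539274, Pow(Add(190456, -4413138), -1)) = Mul(2539274, Pow(-4222682, -1)) = Mul(2539274, Rational(-1, 4222682)) = Rational(-1269637, 2111341)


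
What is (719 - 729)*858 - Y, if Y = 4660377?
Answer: -4668957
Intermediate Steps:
(719 - 729)*858 - Y = (719 - 729)*858 - 1*4660377 = -10*858 - 4660377 = -8580 - 4660377 = -4668957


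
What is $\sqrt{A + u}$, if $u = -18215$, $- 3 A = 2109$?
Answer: $3 i \sqrt{2102} \approx 137.54 i$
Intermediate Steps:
$A = -703$ ($A = \left(- \frac{1}{3}\right) 2109 = -703$)
$\sqrt{A + u} = \sqrt{-703 - 18215} = \sqrt{-18918} = 3 i \sqrt{2102}$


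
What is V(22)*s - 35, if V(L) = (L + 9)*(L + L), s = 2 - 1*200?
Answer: -270107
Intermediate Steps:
s = -198 (s = 2 - 200 = -198)
V(L) = 2*L*(9 + L) (V(L) = (9 + L)*(2*L) = 2*L*(9 + L))
V(22)*s - 35 = (2*22*(9 + 22))*(-198) - 35 = (2*22*31)*(-198) - 35 = 1364*(-198) - 35 = -270072 - 35 = -270107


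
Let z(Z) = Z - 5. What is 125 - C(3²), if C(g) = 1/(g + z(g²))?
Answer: 10624/85 ≈ 124.99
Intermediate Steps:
z(Z) = -5 + Z
C(g) = 1/(-5 + g + g²) (C(g) = 1/(g + (-5 + g²)) = 1/(-5 + g + g²))
125 - C(3²) = 125 - 1/(-5 + 3² + (3²)²) = 125 - 1/(-5 + 9 + 9²) = 125 - 1/(-5 + 9 + 81) = 125 - 1/85 = 10624/85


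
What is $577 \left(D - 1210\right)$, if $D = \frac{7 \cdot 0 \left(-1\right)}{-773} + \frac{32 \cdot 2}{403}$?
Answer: $- \frac{281325582}{403} \approx -6.9808 \cdot 10^{5}$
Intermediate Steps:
$D = \frac{64}{403}$ ($D = 0 \left(-1\right) \left(- \frac{1}{773}\right) + 64 \cdot \frac{1}{403} = 0 \left(- \frac{1}{773}\right) + \frac{64}{403} = 0 + \frac{64}{403} = \frac{64}{403} \approx 0.15881$)
$577 \left(D - 1210\right) = 577 \left(\frac{64}{403} - 1210\right) = 577 \left(- \frac{487566}{403}\right) = - \frac{281325582}{403}$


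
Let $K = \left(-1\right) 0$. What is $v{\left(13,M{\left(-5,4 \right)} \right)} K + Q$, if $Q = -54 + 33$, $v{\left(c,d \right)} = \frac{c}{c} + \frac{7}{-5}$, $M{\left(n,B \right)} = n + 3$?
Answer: $-21$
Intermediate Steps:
$K = 0$
$M{\left(n,B \right)} = 3 + n$
$v{\left(c,d \right)} = - \frac{2}{5}$ ($v{\left(c,d \right)} = 1 + 7 \left(- \frac{1}{5}\right) = 1 - \frac{7}{5} = - \frac{2}{5}$)
$Q = -21$
$v{\left(13,M{\left(-5,4 \right)} \right)} K + Q = \left(- \frac{2}{5}\right) 0 - 21 = 0 - 21 = -21$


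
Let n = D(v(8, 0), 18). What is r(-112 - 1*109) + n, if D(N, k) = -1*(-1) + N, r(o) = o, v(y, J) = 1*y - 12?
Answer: -224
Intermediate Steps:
v(y, J) = -12 + y (v(y, J) = y - 12 = -12 + y)
D(N, k) = 1 + N
n = -3 (n = 1 + (-12 + 8) = 1 - 4 = -3)
r(-112 - 1*109) + n = (-112 - 1*109) - 3 = (-112 - 109) - 3 = -221 - 3 = -224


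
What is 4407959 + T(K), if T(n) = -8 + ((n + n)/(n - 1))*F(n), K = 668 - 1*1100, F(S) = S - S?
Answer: 4407951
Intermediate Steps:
F(S) = 0
K = -432 (K = 668 - 1100 = -432)
T(n) = -8 (T(n) = -8 + ((n + n)/(n - 1))*0 = -8 + ((2*n)/(-1 + n))*0 = -8 + (2*n/(-1 + n))*0 = -8 + 0 = -8)
4407959 + T(K) = 4407959 - 8 = 4407951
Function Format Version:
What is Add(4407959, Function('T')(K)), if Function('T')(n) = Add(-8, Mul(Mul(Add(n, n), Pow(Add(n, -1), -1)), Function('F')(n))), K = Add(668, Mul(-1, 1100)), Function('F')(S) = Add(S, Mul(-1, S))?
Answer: 4407951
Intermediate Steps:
Function('F')(S) = 0
K = -432 (K = Add(668, -1100) = -432)
Function('T')(n) = -8 (Function('T')(n) = Add(-8, Mul(Mul(Add(n, n), Pow(Add(n, -1), -1)), 0)) = Add(-8, Mul(Mul(Mul(2, n), Pow(Add(-1, n), -1)), 0)) = Add(-8, Mul(Mul(2, n, Pow(Add(-1, n), -1)), 0)) = Add(-8, 0) = -8)
Add(4407959, Function('T')(K)) = Add(4407959, -8) = 4407951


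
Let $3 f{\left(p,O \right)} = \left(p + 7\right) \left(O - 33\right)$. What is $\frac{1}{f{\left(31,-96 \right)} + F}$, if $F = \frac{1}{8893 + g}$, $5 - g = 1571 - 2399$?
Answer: $- \frac{9726}{15892283} \approx -0.000612$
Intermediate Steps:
$f{\left(p,O \right)} = \frac{\left(-33 + O\right) \left(7 + p\right)}{3}$ ($f{\left(p,O \right)} = \frac{\left(p + 7\right) \left(O - 33\right)}{3} = \frac{\left(7 + p\right) \left(-33 + O\right)}{3} = \frac{\left(-33 + O\right) \left(7 + p\right)}{3}$)
$g = 833$ ($g = 5 - \left(1571 - 2399\right) = 5 - -828 = 5 + 828 = 833$)
$F = \frac{1}{9726}$ ($F = \frac{1}{8893 + 833} = \frac{1}{9726} \approx 0.00010282$)
$\frac{1}{f{\left(31,-96 \right)} + F} = \frac{1}{\left(-77 - 341 + \frac{7}{3} \left(-96\right) + \frac{1}{3} \left(-96\right) 31\right) + \frac{1}{9726}} = \frac{1}{\left(-77 - 341 - 224 - 992\right) + \frac{1}{9726}} = \frac{1}{-1634 + \frac{1}{9726}} = \frac{1}{- \frac{15892283}{9726}} = - \frac{9726}{15892283}$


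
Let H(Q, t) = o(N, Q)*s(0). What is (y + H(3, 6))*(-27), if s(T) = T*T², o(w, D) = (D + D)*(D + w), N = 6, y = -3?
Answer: 81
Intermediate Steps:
o(w, D) = 2*D*(D + w) (o(w, D) = (2*D)*(D + w) = 2*D*(D + w))
s(T) = T³
H(Q, t) = 0 (H(Q, t) = (2*Q*(Q + 6))*0³ = (2*Q*(6 + Q))*0 = 0)
(y + H(3, 6))*(-27) = (-3 + 0)*(-27) = -3*(-27) = 81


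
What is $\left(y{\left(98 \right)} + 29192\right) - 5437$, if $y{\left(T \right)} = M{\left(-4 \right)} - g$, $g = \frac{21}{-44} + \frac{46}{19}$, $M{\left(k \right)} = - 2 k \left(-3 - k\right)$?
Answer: $\frac{19864243}{836} \approx 23761.0$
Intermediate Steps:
$M{\left(k \right)} = - 2 k \left(-3 - k\right)$
$g = \frac{1625}{836}$ ($g = 21 \left(- \frac{1}{44}\right) + 46 \cdot \frac{1}{19} = - \frac{21}{44} + \frac{46}{19} = \frac{1625}{836} \approx 1.9438$)
$y{\left(T \right)} = \frac{5063}{836}$ ($y{\left(T \right)} = 2 \left(-4\right) \left(3 - 4\right) - \frac{1625}{836} = 2 \left(-4\right) \left(-1\right) - \frac{1625}{836} = 8 - \frac{1625}{836} = \frac{5063}{836}$)
$\left(y{\left(98 \right)} + 29192\right) - 5437 = \left(\frac{5063}{836} + 29192\right) - 5437 = \frac{24409575}{836} - 5437 = \frac{19864243}{836}$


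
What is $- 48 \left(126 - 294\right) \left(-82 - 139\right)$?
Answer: $-1782144$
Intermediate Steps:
$- 48 \left(126 - 294\right) \left(-82 - 139\right) = - 48 \left(\left(-168\right) \left(-221\right)\right) = \left(-48\right) 37128 = -1782144$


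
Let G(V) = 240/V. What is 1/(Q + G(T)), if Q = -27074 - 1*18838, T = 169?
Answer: -169/7758888 ≈ -2.1781e-5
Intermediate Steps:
Q = -45912 (Q = -27074 - 18838 = -45912)
1/(Q + G(T)) = 1/(-45912 + 240/169) = 1/(-7758888/169) = -169/7758888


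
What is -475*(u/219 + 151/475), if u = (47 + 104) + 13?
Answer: -110969/219 ≈ -506.71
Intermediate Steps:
u = 164 (u = 151 + 13 = 164)
-475*(u/219 + 151/475) = -475*(164/219 + 151/475) = -475*110969/104025 = -110969/219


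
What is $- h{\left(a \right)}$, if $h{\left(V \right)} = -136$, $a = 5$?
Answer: $136$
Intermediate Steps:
$- h{\left(a \right)} = \left(-1\right) \left(-136\right) = 136$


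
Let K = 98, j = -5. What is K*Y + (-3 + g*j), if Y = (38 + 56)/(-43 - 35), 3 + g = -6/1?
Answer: -2968/39 ≈ -76.103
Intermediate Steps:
g = -9 (g = -3 - 6/1 = -3 - 6*1 = -3 - 6 = -9)
Y = -47/39 (Y = 94/(-78) = 94*(-1/78) = -47/39 ≈ -1.2051)
K*Y + (-3 + g*j) = 98*(-47/39) + (-3 - 9*(-5)) = -4606/39 + (-3 + 45) = -4606/39 + 42 = -2968/39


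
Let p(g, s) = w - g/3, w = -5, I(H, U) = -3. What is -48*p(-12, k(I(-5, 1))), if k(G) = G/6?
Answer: 48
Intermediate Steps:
k(G) = G/6 (k(G) = G*(⅙) = G/6)
p(g, s) = -5 - g/3
-48*p(-12, k(I(-5, 1))) = -48*(-5 - ⅓*(-12)) = -48*(-5 + 4) = -48*(-1) = 48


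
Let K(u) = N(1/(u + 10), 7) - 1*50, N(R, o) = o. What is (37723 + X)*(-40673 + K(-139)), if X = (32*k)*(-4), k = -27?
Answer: -1676644164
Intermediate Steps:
K(u) = -43 (K(u) = 7 - 1*50 = 7 - 50 = -43)
X = 3456 (X = (32*(-27))*(-4) = -864*(-4) = 3456)
(37723 + X)*(-40673 + K(-139)) = (37723 + 3456)*(-40673 - 43) = 41179*(-40716) = -1676644164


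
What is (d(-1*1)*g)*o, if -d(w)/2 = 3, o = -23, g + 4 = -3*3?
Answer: -1794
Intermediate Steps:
g = -13 (g = -4 - 3*3 = -4 - 9 = -13)
d(w) = -6 (d(w) = -2*3 = -6)
(d(-1*1)*g)*o = -6*(-13)*(-23) = 78*(-23) = -1794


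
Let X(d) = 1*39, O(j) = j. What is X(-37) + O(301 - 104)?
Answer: 236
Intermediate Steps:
X(d) = 39
X(-37) + O(301 - 104) = 39 + (301 - 104) = 39 + 197 = 236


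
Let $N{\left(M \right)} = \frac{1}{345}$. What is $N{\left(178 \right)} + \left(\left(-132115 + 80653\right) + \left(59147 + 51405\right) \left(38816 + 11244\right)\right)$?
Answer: $\frac{1909292672011}{345} \approx 5.5342 \cdot 10^{9}$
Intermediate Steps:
$N{\left(M \right)} = \frac{1}{345}$
$N{\left(178 \right)} + \left(\left(-132115 + 80653\right) + \left(59147 + 51405\right) \left(38816 + 11244\right)\right) = \frac{1}{345} + \left(\left(-132115 + 80653\right) + \left(59147 + 51405\right) \left(38816 + 11244\right)\right) = \frac{1}{345} + \left(-51462 + 110552 \cdot 50060\right) = \frac{1}{345} + \left(-51462 + 5534233120\right) = \frac{1}{345} + 5534181658 = \frac{1909292672011}{345}$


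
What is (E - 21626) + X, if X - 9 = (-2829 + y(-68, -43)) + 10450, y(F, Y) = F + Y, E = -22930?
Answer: -37037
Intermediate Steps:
X = 7519 (X = 9 + ((-2829 + (-68 - 43)) + 10450) = 9 + ((-2829 - 111) + 10450) = 9 + (-2940 + 10450) = 9 + 7510 = 7519)
(E - 21626) + X = (-22930 - 21626) + 7519 = -44556 + 7519 = -37037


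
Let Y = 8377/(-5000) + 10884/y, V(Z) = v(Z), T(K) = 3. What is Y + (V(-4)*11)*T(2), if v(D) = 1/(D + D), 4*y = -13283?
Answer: -301456783/33207500 ≈ -9.0780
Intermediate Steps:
y = -13283/4 (y = (¼)*(-13283) = -13283/4 ≈ -3320.8)
v(D) = 1/(2*D)
V(Z) = 1/(2*Z)
Y = -328951691/66415000 (Y = 8377/(-5000) + 10884/(-13283/4) = 8377*(-1/5000) + 10884*(-4/13283) = -8377/5000 - 43536/13283 = -328951691/66415000 ≈ -4.9530)
Y + (V(-4)*11)*T(2) = -328951691/66415000 + (((½)/(-4))*11)*3 = -328951691/66415000 + (((½)*(-¼))*11)*3 = -328951691/66415000 - ⅛*11*3 = -328951691/66415000 - 11/8*3 = -328951691/66415000 - 33/8 = -301456783/33207500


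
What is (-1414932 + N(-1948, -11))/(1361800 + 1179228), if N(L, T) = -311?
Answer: -1415243/2541028 ≈ -0.55696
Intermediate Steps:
(-1414932 + N(-1948, -11))/(1361800 + 1179228) = (-1414932 - 311)/(1361800 + 1179228) = -1415243/2541028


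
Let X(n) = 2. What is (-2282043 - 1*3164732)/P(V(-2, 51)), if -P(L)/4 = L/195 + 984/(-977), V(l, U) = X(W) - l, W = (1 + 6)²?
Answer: -1037692339125/751888 ≈ -1.3801e+6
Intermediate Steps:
W = 49 (W = 7² = 49)
V(l, U) = 2 - l
P(L) = 3936/977 - 4*L/195 (P(L) = -4*(L/195 + 984/(-977)) = -4*(L*(1/195) + 984*(-1/977)) = -4*(L/195 - 984/977) = -4*(-984/977 + L/195) = 3936/977 - 4*L/195)
(-2282043 - 1*3164732)/P(V(-2, 51)) = (-2282043 - 1*3164732)/(3936/977 - 4*(2 - 1*(-2))/195) = (-2282043 - 3164732)/(3936/977 - 4*(2 + 2)/195) = -5446775/(3936/977 - 4/195*4) = -5446775/(3936/977 - 16/195) = -5446775/751888/190515 = -5446775*190515/751888 = -1037692339125/751888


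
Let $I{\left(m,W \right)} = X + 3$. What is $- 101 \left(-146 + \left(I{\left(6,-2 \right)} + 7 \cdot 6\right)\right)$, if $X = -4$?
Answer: $10605$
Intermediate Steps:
$I{\left(m,W \right)} = -1$ ($I{\left(m,W \right)} = -4 + 3 = -1$)
$- 101 \left(-146 + \left(I{\left(6,-2 \right)} + 7 \cdot 6\right)\right) = - 101 \left(-146 + \left(-1 + 7 \cdot 6\right)\right) = - 101 \left(-146 + \left(-1 + 42\right)\right) = - 101 \left(-146 + 41\right) = \left(-101\right) \left(-105\right) = 10605$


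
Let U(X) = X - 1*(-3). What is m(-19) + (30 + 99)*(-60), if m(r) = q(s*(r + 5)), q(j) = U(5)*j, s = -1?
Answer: -7628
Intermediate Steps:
U(X) = 3 + X (U(X) = X + 3 = 3 + X)
q(j) = 8*j (q(j) = (3 + 5)*j = 8*j)
m(r) = -40 - 8*r (m(r) = 8*(-(r + 5)) = 8*(-(5 + r)) = 8*(-5 - r) = -40 - 8*r)
m(-19) + (30 + 99)*(-60) = (-40 - 8*(-19)) + (30 + 99)*(-60) = (-40 + 152) + 129*(-60) = 112 - 7740 = -7628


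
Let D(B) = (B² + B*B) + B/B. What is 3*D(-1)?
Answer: 9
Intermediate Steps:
D(B) = 1 + 2*B² (D(B) = (B² + B²) + 1 = 2*B² + 1 = 1 + 2*B²)
3*D(-1) = 3*(1 + 2*(-1)²) = 3*(1 + 2*1) = 3*(1 + 2) = 3*3 = 9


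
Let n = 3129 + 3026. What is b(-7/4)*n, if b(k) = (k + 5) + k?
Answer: 18465/2 ≈ 9232.5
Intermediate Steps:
b(k) = 5 + 2*k (b(k) = (5 + k) + k = 5 + 2*k)
n = 6155
b(-7/4)*n = (5 + 2*(-7/4))*6155 = (5 - 7/2)*6155 = (3/2)*6155 = 18465/2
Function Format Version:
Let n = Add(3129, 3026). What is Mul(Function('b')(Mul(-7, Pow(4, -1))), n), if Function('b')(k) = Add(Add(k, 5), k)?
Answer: Rational(18465, 2) ≈ 9232.5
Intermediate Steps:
Function('b')(k) = Add(5, Mul(2, k)) (Function('b')(k) = Add(Add(5, k), k) = Add(5, Mul(2, k)))
n = 6155
Mul(Function('b')(Mul(-7, Pow(4, -1))), n) = Mul(Add(5, Mul(2, Mul(-7, Pow(4, -1)))), 6155) = Mul(Add(5, Mul(2, Mul(-7, Rational(1, 4)))), 6155) = Mul(Add(5, Mul(2, Rational(-7, 4))), 6155) = Mul(Add(5, Rational(-7, 2)), 6155) = Mul(Rational(3, 2), 6155) = Rational(18465, 2)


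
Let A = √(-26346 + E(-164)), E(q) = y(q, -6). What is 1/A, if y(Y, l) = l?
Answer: -I*√183/2196 ≈ -0.0061602*I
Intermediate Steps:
E(q) = -6
A = 12*I*√183 (A = √(-26346 - 6) = √(-26352) = 12*I*√183 ≈ 162.33*I)
1/A = 1/(12*I*√183) = -I*√183/2196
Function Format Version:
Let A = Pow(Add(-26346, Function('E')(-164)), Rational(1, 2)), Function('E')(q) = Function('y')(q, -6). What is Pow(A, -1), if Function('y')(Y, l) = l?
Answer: Mul(Rational(-1, 2196), I, Pow(183, Rational(1, 2))) ≈ Mul(-0.0061602, I)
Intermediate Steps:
Function('E')(q) = -6
A = Mul(12, I, Pow(183, Rational(1, 2))) (A = Pow(Add(-26346, -6), Rational(1, 2)) = Pow(-26352, Rational(1, 2)) = Mul(12, I, Pow(183, Rational(1, 2))) ≈ Mul(162.33, I))
Pow(A, -1) = Pow(Mul(12, I, Pow(183, Rational(1, 2))), -1) = Mul(Rational(-1, 2196), I, Pow(183, Rational(1, 2)))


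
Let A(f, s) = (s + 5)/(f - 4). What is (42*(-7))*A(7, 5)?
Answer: -980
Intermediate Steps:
A(f, s) = (5 + s)/(-4 + f)
(42*(-7))*A(7, 5) = (42*(-7))*((5 + 5)/(-4 + 7)) = -294*10/3 = -980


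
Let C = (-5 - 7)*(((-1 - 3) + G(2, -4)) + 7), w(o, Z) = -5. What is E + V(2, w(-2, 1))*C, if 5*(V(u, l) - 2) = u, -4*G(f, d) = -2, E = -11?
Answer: -559/5 ≈ -111.80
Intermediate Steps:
G(f, d) = ½ (G(f, d) = -¼*(-2) = ½)
V(u, l) = 2 + u/5
C = -42 (C = (-5 - 7)*(((-1 - 3) + ½) + 7) = -12*((-4 + ½) + 7) = -12*(-7/2 + 7) = -12*7/2 = -42)
E + V(2, w(-2, 1))*C = -11 + (2 + (⅕)*2)*(-42) = -11 + (2 + ⅖)*(-42) = -11 + (12/5)*(-42) = -11 - 504/5 = -559/5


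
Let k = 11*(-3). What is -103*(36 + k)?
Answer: -309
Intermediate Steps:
k = -33
-103*(36 + k) = -103*(36 - 33) = -103*3 = -309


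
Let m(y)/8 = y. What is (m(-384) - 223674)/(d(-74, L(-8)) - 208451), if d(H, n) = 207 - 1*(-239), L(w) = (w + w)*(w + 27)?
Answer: 75582/69335 ≈ 1.0901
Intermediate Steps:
m(y) = 8*y
L(w) = 2*w*(27 + w) (L(w) = (2*w)*(27 + w) = 2*w*(27 + w))
d(H, n) = 446 (d(H, n) = 207 + 239 = 446)
(m(-384) - 223674)/(d(-74, L(-8)) - 208451) = (8*(-384) - 223674)/(446 - 208451) = (-3072 - 223674)/(-208005) = -226746*(-1/208005) = 75582/69335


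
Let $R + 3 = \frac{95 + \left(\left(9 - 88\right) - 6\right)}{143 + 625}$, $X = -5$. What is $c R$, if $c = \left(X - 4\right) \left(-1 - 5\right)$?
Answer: $- \frac{10323}{64} \approx -161.3$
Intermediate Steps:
$c = 54$ ($c = \left(-5 - 4\right) \left(-1 - 5\right) = - 9 \left(-1 - 5\right) = \left(-9\right) \left(-6\right) = 54$)
$R = - \frac{1147}{384}$ ($R = -3 + \frac{95 + \left(\left(9 - 88\right) - 6\right)}{143 + 625} = -3 + \frac{95 - 85}{768} = -3 + \left(95 - 85\right) \frac{1}{768} = -3 + 10 \cdot \frac{1}{768} = -3 + \frac{5}{384} = - \frac{1147}{384} \approx -2.987$)
$c R = 54 \left(- \frac{1147}{384}\right) = - \frac{10323}{64}$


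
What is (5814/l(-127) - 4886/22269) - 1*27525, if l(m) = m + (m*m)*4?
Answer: -1011992172467/36766119 ≈ -27525.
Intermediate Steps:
l(m) = m + 4*m² (l(m) = m + m²*4 = m + 4*m²)
(5814/l(-127) - 4886/22269) - 1*27525 = (5814/((-127*(1 + 4*(-127)))) - 4886/22269) - 1*27525 = (5814/((-127*(1 - 508))) - 4886*1/22269) - 27525 = (5814/((-127*(-507))) - 4886/22269) - 27525 = (5814/64389 - 4886/22269) - 27525 = (5814*(1/64389) - 4886/22269) - 27525 = (1938/21463 - 4886/22269) - 27525 = -4746992/36766119 - 27525 = -1011992172467/36766119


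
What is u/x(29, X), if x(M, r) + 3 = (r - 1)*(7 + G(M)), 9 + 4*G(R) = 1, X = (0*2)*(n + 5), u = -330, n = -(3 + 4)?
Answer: 165/4 ≈ 41.250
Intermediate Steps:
n = -7 (n = -1*7 = -7)
X = 0 (X = (0*2)*(-7 + 5) = 0*(-2) = 0)
G(R) = -2 (G(R) = -9/4 + (¼)*1 = -9/4 + ¼ = -2)
x(M, r) = -8 + 5*r (x(M, r) = -3 + (r - 1)*(7 - 2) = -3 + (-1 + r)*5 = -3 + (-5 + 5*r) = -8 + 5*r)
u/x(29, X) = -330/(-8 + 5*0) = -330/(-8 + 0) = -330/(-8) = -330*(-⅛) = 165/4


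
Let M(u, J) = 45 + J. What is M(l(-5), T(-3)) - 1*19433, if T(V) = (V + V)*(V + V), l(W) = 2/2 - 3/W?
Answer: -19352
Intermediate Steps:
l(W) = 1 - 3/W (l(W) = 2*(½) - 3/W = 1 - 3/W)
T(V) = 4*V² (T(V) = (2*V)*(2*V) = 4*V²)
M(l(-5), T(-3)) - 1*19433 = (45 + 4*(-3)²) - 1*19433 = (45 + 4*9) - 19433 = (45 + 36) - 19433 = 81 - 19433 = -19352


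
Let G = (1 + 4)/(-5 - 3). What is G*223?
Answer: -1115/8 ≈ -139.38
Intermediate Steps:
G = -5/8 (G = 5/(-8) = 5*(-1/8) = -5/8 ≈ -0.62500)
G*223 = -5/8*223 = -1115/8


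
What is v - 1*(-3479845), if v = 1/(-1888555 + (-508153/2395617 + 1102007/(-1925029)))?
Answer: 30307099884305988973079602/8709324663687779371 ≈ 3.4798e+6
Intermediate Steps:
v = -4611632197893/8709324663687779371 (v = 1/(-1888555 + (-508153*1/2395617 + 1102007*(-1/1925029))) = 1/(-1888555 + (-508153/2395617 - 1102007/1925029)) = 1/(-1888555 - 3618195964756/4611632197893) = 1/(-8709324663687779371/4611632197893) = -4611632197893/8709324663687779371 ≈ -5.2951e-7)
v - 1*(-3479845) = -4611632197893/8709324663687779371 - 1*(-3479845) = -4611632197893/8709324663687779371 + 3479845 = 30307099884305988973079602/8709324663687779371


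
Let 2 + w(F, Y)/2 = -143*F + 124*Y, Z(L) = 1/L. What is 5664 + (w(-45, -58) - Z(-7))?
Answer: 29023/7 ≈ 4146.1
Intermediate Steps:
w(F, Y) = -4 - 286*F + 248*Y (w(F, Y) = -4 + 2*(-143*F + 124*Y) = -4 + (-286*F + 248*Y) = -4 - 286*F + 248*Y)
5664 + (w(-45, -58) - Z(-7)) = 5664 + ((-4 - 286*(-45) + 248*(-58)) - 1/(-7)) = 5664 + ((-4 + 12870 - 14384) - 1*(-⅐)) = 5664 + (-1518 + ⅐) = 5664 - 10625/7 = 29023/7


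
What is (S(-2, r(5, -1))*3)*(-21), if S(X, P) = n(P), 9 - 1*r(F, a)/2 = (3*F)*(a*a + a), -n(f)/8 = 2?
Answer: 1008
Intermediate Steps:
n(f) = -16 (n(f) = -8*2 = -16)
r(F, a) = 18 - 6*F*(a + a²) (r(F, a) = 18 - 2*3*F*(a*a + a) = 18 - 2*3*F*(a² + a) = 18 - 2*3*F*(a + a²) = 18 - 6*F*(a + a²))
S(X, P) = -16
(S(-2, r(5, -1))*3)*(-21) = -16*3*(-21) = -48*(-21) = 1008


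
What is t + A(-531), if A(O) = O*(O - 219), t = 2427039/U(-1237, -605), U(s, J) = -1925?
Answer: 764204211/1925 ≈ 3.9699e+5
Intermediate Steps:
t = -2427039/1925 (t = 2427039/(-1925) = 2427039*(-1/1925) = -2427039/1925 ≈ -1260.8)
A(O) = O*(-219 + O)
t + A(-531) = -2427039/1925 - 531*(-219 - 531) = -2427039/1925 - 531*(-750) = -2427039/1925 + 398250 = 764204211/1925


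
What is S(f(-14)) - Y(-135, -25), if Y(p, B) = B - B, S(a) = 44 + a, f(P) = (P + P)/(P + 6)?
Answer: 95/2 ≈ 47.500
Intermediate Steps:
f(P) = 2*P/(6 + P) (f(P) = (2*P)/(6 + P) = 2*P/(6 + P))
Y(p, B) = 0
S(f(-14)) - Y(-135, -25) = (44 + 2*(-14)/(6 - 14)) - 1*0 = (44 + 2*(-14)/(-8)) + 0 = (44 + 2*(-14)*(-⅛)) + 0 = (44 + 7/2) + 0 = 95/2 + 0 = 95/2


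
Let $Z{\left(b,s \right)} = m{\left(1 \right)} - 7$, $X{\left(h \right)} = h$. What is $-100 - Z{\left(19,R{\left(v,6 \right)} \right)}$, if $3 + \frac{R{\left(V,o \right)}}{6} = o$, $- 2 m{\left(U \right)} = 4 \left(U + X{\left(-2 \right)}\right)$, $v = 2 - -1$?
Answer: $-95$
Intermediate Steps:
$v = 3$ ($v = 2 + 1 = 3$)
$m{\left(U \right)} = 4 - 2 U$ ($m{\left(U \right)} = - \frac{4 \left(U - 2\right)}{2} = - \frac{4 \left(-2 + U\right)}{2} = - \frac{-8 + 4 U}{2} = 4 - 2 U$)
$R{\left(V,o \right)} = -18 + 6 o$
$Z{\left(b,s \right)} = -5$ ($Z{\left(b,s \right)} = \left(4 - 2\right) - 7 = 2 - 7 = -5$)
$-100 - Z{\left(19,R{\left(v,6 \right)} \right)} = -100 - -5 = -100 + 5 = -95$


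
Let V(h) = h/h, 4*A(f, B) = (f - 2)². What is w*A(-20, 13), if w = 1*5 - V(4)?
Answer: 484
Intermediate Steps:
A(f, B) = (-2 + f)²/4 (A(f, B) = (f - 2)²/4 = (-2 + f)²/4)
V(h) = 1
w = 4 (w = 1*5 - 1*1 = 5 - 1 = 4)
w*A(-20, 13) = 4*((-2 - 20)²/4) = 4*((¼)*(-22)²) = 4*((¼)*484) = 4*121 = 484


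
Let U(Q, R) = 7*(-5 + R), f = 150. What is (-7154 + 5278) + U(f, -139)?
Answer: -2884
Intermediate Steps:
U(Q, R) = -35 + 7*R
(-7154 + 5278) + U(f, -139) = (-7154 + 5278) + (-35 + 7*(-139)) = -1876 + (-35 - 973) = -1876 - 1008 = -2884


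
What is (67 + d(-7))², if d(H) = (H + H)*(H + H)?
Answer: 69169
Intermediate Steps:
d(H) = 4*H² (d(H) = (2*H)*(2*H) = 4*H²)
(67 + d(-7))² = (67 + 4*(-7)²)² = (67 + 4*49)² = (67 + 196)² = 263² = 69169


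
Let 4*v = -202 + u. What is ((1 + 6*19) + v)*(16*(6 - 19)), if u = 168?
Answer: -22152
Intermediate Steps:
v = -17/2 (v = (-202 + 168)/4 = (¼)*(-34) = -17/2 ≈ -8.5000)
((1 + 6*19) + v)*(16*(6 - 19)) = ((1 + 6*19) - 17/2)*(16*(6 - 19)) = ((1 + 114) - 17/2)*(16*(-13)) = (115 - 17/2)*(-208) = (213/2)*(-208) = -22152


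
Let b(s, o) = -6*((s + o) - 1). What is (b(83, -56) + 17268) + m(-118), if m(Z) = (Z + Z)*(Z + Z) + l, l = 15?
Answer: 72823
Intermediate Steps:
m(Z) = 15 + 4*Z² (m(Z) = (Z + Z)*(Z + Z) + 15 = (2*Z)*(2*Z) + 15 = 4*Z² + 15 = 15 + 4*Z²)
b(s, o) = 6 - 6*o - 6*s (b(s, o) = -6*((o + s) - 1) = -6*(-1 + o + s) = 6 - 6*o - 6*s)
(b(83, -56) + 17268) + m(-118) = ((6 - 6*(-56) - 6*83) + 17268) + (15 + 4*(-118)²) = ((6 + 336 - 498) + 17268) + (15 + 4*13924) = (-156 + 17268) + (15 + 55696) = 17112 + 55711 = 72823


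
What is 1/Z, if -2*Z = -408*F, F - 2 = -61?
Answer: -1/12036 ≈ -8.3084e-5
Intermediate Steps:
F = -59 (F = 2 - 61 = -59)
Z = -12036 (Z = -(-204)*(-59) = -1/2*24072 = -12036)
1/Z = 1/(-12036) = -1/12036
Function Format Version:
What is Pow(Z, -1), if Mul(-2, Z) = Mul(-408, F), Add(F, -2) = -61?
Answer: Rational(-1, 12036) ≈ -8.3084e-5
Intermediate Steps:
F = -59 (F = Add(2, -61) = -59)
Z = -12036 (Z = Mul(Rational(-1, 2), Mul(-408, -59)) = Mul(Rational(-1, 2), 24072) = -12036)
Pow(Z, -1) = Pow(-12036, -1) = Rational(-1, 12036)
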